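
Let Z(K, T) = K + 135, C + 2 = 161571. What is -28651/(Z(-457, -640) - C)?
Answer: 28651/161891 ≈ 0.17698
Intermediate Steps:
C = 161569 (C = -2 + 161571 = 161569)
Z(K, T) = 135 + K
-28651/(Z(-457, -640) - C) = -28651/((135 - 457) - 1*161569) = -28651/(-322 - 161569) = -28651/(-161891) = -28651*(-1/161891) = 28651/161891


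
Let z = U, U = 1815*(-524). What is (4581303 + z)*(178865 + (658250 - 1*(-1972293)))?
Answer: 10198833726144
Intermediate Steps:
U = -951060
z = -951060
(4581303 + z)*(178865 + (658250 - 1*(-1972293))) = (4581303 - 951060)*(178865 + (658250 - 1*(-1972293))) = 3630243*(178865 + (658250 + 1972293)) = 3630243*(178865 + 2630543) = 3630243*2809408 = 10198833726144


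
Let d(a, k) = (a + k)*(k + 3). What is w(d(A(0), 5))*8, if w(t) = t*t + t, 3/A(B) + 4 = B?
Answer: 9520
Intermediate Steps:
A(B) = 3/(-4 + B)
d(a, k) = (3 + k)*(a + k) (d(a, k) = (a + k)*(3 + k) = (3 + k)*(a + k))
w(t) = t + t**2 (w(t) = t**2 + t = t + t**2)
w(d(A(0), 5))*8 = ((5**2 + 3*(3/(-4 + 0)) + 3*5 + (3/(-4 + 0))*5)*(1 + (5**2 + 3*(3/(-4 + 0)) + 3*5 + (3/(-4 + 0))*5)))*8 = ((25 + 3*(3/(-4)) + 15 + (3/(-4))*5)*(1 + (25 + 3*(3/(-4)) + 15 + (3/(-4))*5)))*8 = ((25 + 3*(3*(-1/4)) + 15 + (3*(-1/4))*5)*(1 + (25 + 3*(3*(-1/4)) + 15 + (3*(-1/4))*5)))*8 = ((25 + 3*(-3/4) + 15 - 3/4*5)*(1 + (25 + 3*(-3/4) + 15 - 3/4*5)))*8 = ((25 - 9/4 + 15 - 15/4)*(1 + (25 - 9/4 + 15 - 15/4)))*8 = (34*(1 + 34))*8 = (34*35)*8 = 1190*8 = 9520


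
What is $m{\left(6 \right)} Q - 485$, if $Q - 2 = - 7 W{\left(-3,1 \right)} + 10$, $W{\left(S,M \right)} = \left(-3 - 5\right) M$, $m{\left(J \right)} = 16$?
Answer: $603$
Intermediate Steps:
$W{\left(S,M \right)} = - 8 M$
$Q = 68$ ($Q = 2 - \left(-10 + 7 \left(\left(-8\right) 1\right)\right) = 2 + \left(\left(-7\right) \left(-8\right) + 10\right) = 2 + \left(56 + 10\right) = 2 + 66 = 68$)
$m{\left(6 \right)} Q - 485 = 16 \cdot 68 - 485 = 1088 - 485 = 603$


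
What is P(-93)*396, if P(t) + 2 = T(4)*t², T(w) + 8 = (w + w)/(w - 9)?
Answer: -164404152/5 ≈ -3.2881e+7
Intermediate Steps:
T(w) = -8 + 2*w/(-9 + w) (T(w) = -8 + (w + w)/(w - 9) = -8 + (2*w)/(-9 + w) = -8 + 2*w/(-9 + w))
P(t) = -2 - 48*t²/5 (P(t) = -2 + (6*(12 - 1*4)/(-9 + 4))*t² = -2 + (6*(12 - 4)/(-5))*t² = -2 + (6*(-⅕)*8)*t² = -2 - 48*t²/5)
P(-93)*396 = (-2 - 48/5*(-93)²)*396 = (-2 - 48/5*8649)*396 = (-2 - 415152/5)*396 = -415162/5*396 = -164404152/5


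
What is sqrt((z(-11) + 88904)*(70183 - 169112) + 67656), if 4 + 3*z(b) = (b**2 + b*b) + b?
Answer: I*sqrt(79223416089)/3 ≈ 93822.0*I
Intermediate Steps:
z(b) = -4/3 + b/3 + 2*b**2/3 (z(b) = -4/3 + ((b**2 + b*b) + b)/3 = -4/3 + ((b**2 + b**2) + b)/3 = -4/3 + (2*b**2 + b)/3 = -4/3 + (b + 2*b**2)/3 = -4/3 + (b/3 + 2*b**2/3) = -4/3 + b/3 + 2*b**2/3)
sqrt((z(-11) + 88904)*(70183 - 169112) + 67656) = sqrt(((-4/3 + (1/3)*(-11) + (2/3)*(-11)**2) + 88904)*(70183 - 169112) + 67656) = sqrt(((-4/3 - 11/3 + (2/3)*121) + 88904)*(-98929) + 67656) = sqrt(((-4/3 - 11/3 + 242/3) + 88904)*(-98929) + 67656) = sqrt((227/3 + 88904)*(-98929) + 67656) = sqrt((266939/3)*(-98929) + 67656) = sqrt(-26408008331/3 + 67656) = sqrt(-26407805363/3) = I*sqrt(79223416089)/3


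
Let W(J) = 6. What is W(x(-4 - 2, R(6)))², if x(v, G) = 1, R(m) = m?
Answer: 36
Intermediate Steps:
W(x(-4 - 2, R(6)))² = 6² = 36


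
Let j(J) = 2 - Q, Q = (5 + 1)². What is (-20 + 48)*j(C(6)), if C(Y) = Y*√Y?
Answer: -952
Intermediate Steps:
Q = 36 (Q = 6² = 36)
C(Y) = Y^(3/2)
j(J) = -34 (j(J) = 2 - 1*36 = 2 - 36 = -34)
(-20 + 48)*j(C(6)) = (-20 + 48)*(-34) = 28*(-34) = -952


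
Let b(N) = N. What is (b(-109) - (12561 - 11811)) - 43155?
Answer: -44014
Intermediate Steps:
(b(-109) - (12561 - 11811)) - 43155 = (-109 - (12561 - 11811)) - 43155 = (-109 - 1*750) - 43155 = (-109 - 750) - 43155 = -859 - 43155 = -44014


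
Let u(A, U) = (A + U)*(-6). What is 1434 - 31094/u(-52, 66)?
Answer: 10825/6 ≈ 1804.2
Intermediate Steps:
u(A, U) = -6*A - 6*U
1434 - 31094/u(-52, 66) = 1434 - 31094/(-6*(-52) - 6*66) = 1434 - 31094/(312 - 396) = 1434 - 31094/(-84) = 1434 - 31094*(-1/84) = 1434 + 2221/6 = 10825/6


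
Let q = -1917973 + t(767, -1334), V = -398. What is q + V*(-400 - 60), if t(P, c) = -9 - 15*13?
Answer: -1735097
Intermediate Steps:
t(P, c) = -204 (t(P, c) = -9 - 195 = -204)
q = -1918177 (q = -1917973 - 204 = -1918177)
q + V*(-400 - 60) = -1918177 - 398*(-400 - 60) = -1918177 - 398*(-460) = -1918177 + 183080 = -1735097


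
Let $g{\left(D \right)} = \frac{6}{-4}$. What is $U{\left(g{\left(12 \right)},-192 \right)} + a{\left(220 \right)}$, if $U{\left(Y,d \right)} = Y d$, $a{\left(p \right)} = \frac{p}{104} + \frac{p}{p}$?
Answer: $\frac{7569}{26} \approx 291.12$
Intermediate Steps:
$a{\left(p \right)} = 1 + \frac{p}{104}$ ($a{\left(p \right)} = p \frac{1}{104} + 1 = \frac{p}{104} + 1 = 1 + \frac{p}{104}$)
$g{\left(D \right)} = - \frac{3}{2}$ ($g{\left(D \right)} = 6 \left(- \frac{1}{4}\right) = - \frac{3}{2}$)
$U{\left(g{\left(12 \right)},-192 \right)} + a{\left(220 \right)} = \left(- \frac{3}{2}\right) \left(-192\right) + \left(1 + \frac{1}{104} \cdot 220\right) = 288 + \left(1 + \frac{55}{26}\right) = 288 + \frac{81}{26} = \frac{7569}{26}$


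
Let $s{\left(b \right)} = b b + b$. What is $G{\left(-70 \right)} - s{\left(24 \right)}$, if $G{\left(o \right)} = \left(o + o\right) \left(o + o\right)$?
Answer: $19000$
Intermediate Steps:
$G{\left(o \right)} = 4 o^{2}$ ($G{\left(o \right)} = 2 o 2 o = 4 o^{2}$)
$s{\left(b \right)} = b + b^{2}$ ($s{\left(b \right)} = b^{2} + b = b + b^{2}$)
$G{\left(-70 \right)} - s{\left(24 \right)} = 4 \left(-70\right)^{2} - 24 \left(1 + 24\right) = 4 \cdot 4900 - 24 \cdot 25 = 19600 - 600 = 19000$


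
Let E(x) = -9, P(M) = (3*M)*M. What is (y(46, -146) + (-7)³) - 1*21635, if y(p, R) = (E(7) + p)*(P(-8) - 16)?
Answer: -15466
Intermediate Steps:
P(M) = 3*M²
y(p, R) = -1584 + 176*p (y(p, R) = (-9 + p)*(3*(-8)² - 16) = (-9 + p)*(3*64 - 16) = (-9 + p)*(192 - 16) = (-9 + p)*176 = -1584 + 176*p)
(y(46, -146) + (-7)³) - 1*21635 = ((-1584 + 176*46) + (-7)³) - 1*21635 = ((-1584 + 8096) - 343) - 21635 = (6512 - 343) - 21635 = 6169 - 21635 = -15466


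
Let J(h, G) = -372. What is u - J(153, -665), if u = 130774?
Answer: 131146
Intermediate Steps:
u - J(153, -665) = 130774 - 1*(-372) = 130774 + 372 = 131146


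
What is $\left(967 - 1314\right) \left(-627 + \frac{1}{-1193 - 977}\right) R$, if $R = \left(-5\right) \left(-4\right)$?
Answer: $\frac{944250154}{217} \approx 4.3514 \cdot 10^{6}$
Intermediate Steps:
$R = 20$
$\left(967 - 1314\right) \left(-627 + \frac{1}{-1193 - 977}\right) R = \left(967 - 1314\right) \left(-627 + \frac{1}{-1193 - 977}\right) 20 = - 347 \left(-627 + \frac{1}{-2170}\right) 20 = - 347 \left(-627 - \frac{1}{2170}\right) 20 = \left(-347\right) \left(- \frac{1360591}{2170}\right) 20 = \frac{472125077}{2170} \cdot 20 = \frac{944250154}{217}$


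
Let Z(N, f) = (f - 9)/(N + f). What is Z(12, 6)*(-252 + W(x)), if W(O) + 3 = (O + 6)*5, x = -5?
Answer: 125/3 ≈ 41.667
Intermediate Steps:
W(O) = 27 + 5*O (W(O) = -3 + (O + 6)*5 = -3 + (6 + O)*5 = -3 + (30 + 5*O) = 27 + 5*O)
Z(N, f) = (-9 + f)/(N + f)
Z(12, 6)*(-252 + W(x)) = ((-9 + 6)/(12 + 6))*(-252 + (27 + 5*(-5))) = (-3/18)*(-252 + (27 - 25)) = ((1/18)*(-3))*(-252 + 2) = -⅙*(-250) = 125/3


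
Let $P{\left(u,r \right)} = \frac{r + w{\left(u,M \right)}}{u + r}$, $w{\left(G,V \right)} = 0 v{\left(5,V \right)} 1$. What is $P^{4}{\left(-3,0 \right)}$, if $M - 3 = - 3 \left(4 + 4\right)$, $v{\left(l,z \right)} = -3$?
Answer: $0$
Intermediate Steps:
$M = -21$ ($M = 3 - 3 \left(4 + 4\right) = 3 - 24 = -21$)
$w{\left(G,V \right)} = 0$ ($w{\left(G,V \right)} = 0 \left(-3\right) 1 = 0 \cdot 1 = 0$)
$P{\left(u,r \right)} = \frac{r}{r + u}$ ($P{\left(u,r \right)} = \frac{r + 0}{u + r} = \frac{r}{r + u}$)
$P^{4}{\left(-3,0 \right)} = \left(\frac{0}{0 - 3}\right)^{4} = \left(\frac{0}{-3}\right)^{4} = \left(0 \left(- \frac{1}{3}\right)\right)^{4} = 0^{4} = 0$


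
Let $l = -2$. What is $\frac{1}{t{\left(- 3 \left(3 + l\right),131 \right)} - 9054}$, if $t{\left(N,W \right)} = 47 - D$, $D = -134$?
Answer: $- \frac{1}{8873} \approx -0.0001127$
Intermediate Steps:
$t{\left(N,W \right)} = 181$ ($t{\left(N,W \right)} = 47 - -134 = 47 + 134 = 181$)
$\frac{1}{t{\left(- 3 \left(3 + l\right),131 \right)} - 9054} = \frac{1}{181 - 9054} = \frac{1}{-8873} = - \frac{1}{8873}$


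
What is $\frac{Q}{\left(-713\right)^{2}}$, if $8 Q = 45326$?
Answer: $\frac{22663}{2033476} \approx 0.011145$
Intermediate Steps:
$Q = \frac{22663}{4}$ ($Q = \frac{1}{8} \cdot 45326 = \frac{22663}{4} \approx 5665.8$)
$\frac{Q}{\left(-713\right)^{2}} = \frac{22663}{4 \left(-713\right)^{2}} = \frac{22663}{4 \cdot 508369} = \frac{22663}{4} \cdot \frac{1}{508369} = \frac{22663}{2033476}$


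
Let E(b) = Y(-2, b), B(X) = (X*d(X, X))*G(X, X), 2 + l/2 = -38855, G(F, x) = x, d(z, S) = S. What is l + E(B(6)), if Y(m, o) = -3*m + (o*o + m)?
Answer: -31054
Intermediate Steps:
l = -77714 (l = -4 + 2*(-38855) = -4 - 77710 = -77714)
Y(m, o) = o² - 2*m (Y(m, o) = -3*m + (o² + m) = -3*m + (m + o²) = o² - 2*m)
B(X) = X³ (B(X) = (X*X)*X = X²*X = X³)
E(b) = 4 + b² (E(b) = b² - 2*(-2) = b² + 4 = 4 + b²)
l + E(B(6)) = -77714 + (4 + (6³)²) = -77714 + (4 + 216²) = -77714 + (4 + 46656) = -77714 + 46660 = -31054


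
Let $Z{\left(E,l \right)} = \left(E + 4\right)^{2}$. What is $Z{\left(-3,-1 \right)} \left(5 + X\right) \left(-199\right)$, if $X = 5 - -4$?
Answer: $-2786$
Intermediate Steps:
$Z{\left(E,l \right)} = \left(4 + E\right)^{2}$
$X = 9$ ($X = 5 + 4 = 9$)
$Z{\left(-3,-1 \right)} \left(5 + X\right) \left(-199\right) = \left(4 - 3\right)^{2} \left(5 + 9\right) \left(-199\right) = 1^{2} \cdot 14 \left(-199\right) = 1 \cdot 14 \left(-199\right) = 14 \left(-199\right) = -2786$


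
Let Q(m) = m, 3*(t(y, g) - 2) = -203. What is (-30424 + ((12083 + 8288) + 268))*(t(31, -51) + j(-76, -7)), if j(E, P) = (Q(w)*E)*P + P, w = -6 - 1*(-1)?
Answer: 80217430/3 ≈ 2.6739e+7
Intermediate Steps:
t(y, g) = -197/3 (t(y, g) = 2 + (⅓)*(-203) = 2 - 203/3 = -197/3)
w = -5 (w = -6 + 1 = -5)
j(E, P) = P - 5*E*P (j(E, P) = (-5*E)*P + P = -5*E*P + P = P - 5*E*P)
(-30424 + ((12083 + 8288) + 268))*(t(31, -51) + j(-76, -7)) = (-30424 + ((12083 + 8288) + 268))*(-197/3 - 7*(1 - 5*(-76))) = (-30424 + (20371 + 268))*(-197/3 - 7*(1 + 380)) = (-30424 + 20639)*(-197/3 - 7*381) = -9785*(-197/3 - 2667) = -9785*(-8198/3) = 80217430/3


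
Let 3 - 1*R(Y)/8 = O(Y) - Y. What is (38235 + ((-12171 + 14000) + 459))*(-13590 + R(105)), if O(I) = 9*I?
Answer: -822049578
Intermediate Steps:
R(Y) = 24 - 64*Y (R(Y) = 24 - 8*(9*Y - Y) = 24 - 64*Y)
(38235 + ((-12171 + 14000) + 459))*(-13590 + R(105)) = (38235 + ((-12171 + 14000) + 459))*(-13590 + (24 - 64*105)) = (38235 + (1829 + 459))*(-13590 + (24 - 6720)) = (38235 + 2288)*(-13590 - 6696) = 40523*(-20286) = -822049578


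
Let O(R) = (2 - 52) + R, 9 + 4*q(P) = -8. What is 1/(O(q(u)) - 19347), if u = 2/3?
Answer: -4/77605 ≈ -5.1543e-5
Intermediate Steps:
u = ⅔ (u = 2*(⅓) = ⅔ ≈ 0.66667)
q(P) = -17/4 (q(P) = -9/4 + (¼)*(-8) = -9/4 - 2 = -17/4)
O(R) = -50 + R
1/(O(q(u)) - 19347) = 1/((-50 - 17/4) - 19347) = 1/(-217/4 - 19347) = 1/(-77605/4) = -4/77605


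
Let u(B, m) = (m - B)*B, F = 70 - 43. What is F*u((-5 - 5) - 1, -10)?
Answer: -297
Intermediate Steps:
F = 27
u(B, m) = B*(m - B)
F*u((-5 - 5) - 1, -10) = 27*(((-5 - 5) - 1)*(-10 - ((-5 - 5) - 1))) = 27*((-10 - 1)*(-10 - (-10 - 1))) = 27*(-11*(-10 - 1*(-11))) = 27*(-11*(-10 + 11)) = 27*(-11*1) = 27*(-11) = -297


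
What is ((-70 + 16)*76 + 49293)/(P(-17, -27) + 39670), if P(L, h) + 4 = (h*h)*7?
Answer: 15063/14923 ≈ 1.0094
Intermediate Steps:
P(L, h) = -4 + 7*h² (P(L, h) = -4 + (h*h)*7 = -4 + h²*7 = -4 + 7*h²)
((-70 + 16)*76 + 49293)/(P(-17, -27) + 39670) = ((-70 + 16)*76 + 49293)/((-4 + 7*(-27)²) + 39670) = (-54*76 + 49293)/((-4 + 7*729) + 39670) = (-4104 + 49293)/((-4 + 5103) + 39670) = 45189/(5099 + 39670) = 45189/44769 = 45189*(1/44769) = 15063/14923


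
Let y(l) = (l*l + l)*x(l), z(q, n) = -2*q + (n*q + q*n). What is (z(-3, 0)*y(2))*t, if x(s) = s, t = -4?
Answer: -288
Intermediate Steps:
z(q, n) = -2*q + 2*n*q (z(q, n) = -2*q + (n*q + n*q) = -2*q + 2*n*q)
y(l) = l*(l + l²) (y(l) = (l*l + l)*l = (l² + l)*l = (l + l²)*l = l*(l + l²))
(z(-3, 0)*y(2))*t = ((2*(-3)*(-1 + 0))*(2²*(1 + 2)))*(-4) = ((2*(-3)*(-1))*(4*3))*(-4) = (6*12)*(-4) = 72*(-4) = -288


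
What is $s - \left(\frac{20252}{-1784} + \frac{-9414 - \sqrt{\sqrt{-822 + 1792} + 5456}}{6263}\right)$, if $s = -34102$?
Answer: $- \frac{95221140183}{2793298} + \frac{\sqrt{5456 + \sqrt{970}}}{6263} \approx -34089.0$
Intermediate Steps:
$s - \left(\frac{20252}{-1784} + \frac{-9414 - \sqrt{\sqrt{-822 + 1792} + 5456}}{6263}\right) = -34102 - \left(\frac{20252}{-1784} + \frac{-9414 - \sqrt{\sqrt{-822 + 1792} + 5456}}{6263}\right) = -34102 - \left(20252 \left(- \frac{1}{1784}\right) + \left(-9414 - \sqrt{\sqrt{970} + 5456}\right) \frac{1}{6263}\right) = -34102 - \left(- \frac{5063}{446} + \left(-9414 - \sqrt{5456 + \sqrt{970}}\right) \frac{1}{6263}\right) = -34102 - \left(- \frac{5063}{446} - \left(\frac{9414}{6263} + \frac{\sqrt{5456 + \sqrt{970}}}{6263}\right)\right) = -34102 - \left(- \frac{35908213}{2793298} - \frac{\sqrt{5456 + \sqrt{970}}}{6263}\right) = -34102 + \left(\frac{35908213}{2793298} + \frac{\sqrt{5456 + \sqrt{970}}}{6263}\right) = - \frac{95221140183}{2793298} + \frac{\sqrt{5456 + \sqrt{970}}}{6263}$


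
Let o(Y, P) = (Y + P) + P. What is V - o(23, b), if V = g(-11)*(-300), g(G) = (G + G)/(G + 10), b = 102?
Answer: -6827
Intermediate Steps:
g(G) = 2*G/(10 + G) (g(G) = (2*G)/(10 + G) = 2*G/(10 + G))
o(Y, P) = Y + 2*P (o(Y, P) = (P + Y) + P = Y + 2*P)
V = -6600 (V = (2*(-11)/(10 - 11))*(-300) = (2*(-11)/(-1))*(-300) = (2*(-11)*(-1))*(-300) = 22*(-300) = -6600)
V - o(23, b) = -6600 - (23 + 2*102) = -6600 - (23 + 204) = -6600 - 1*227 = -6600 - 227 = -6827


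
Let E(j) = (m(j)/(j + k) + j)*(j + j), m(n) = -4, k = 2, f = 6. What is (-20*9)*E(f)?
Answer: -11880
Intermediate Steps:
E(j) = 2*j*(j - 4/(2 + j)) (E(j) = (-4/(j + 2) + j)*(j + j) = (-4/(2 + j) + j)*(2*j) = (j - 4/(2 + j))*(2*j) = 2*j*(j - 4/(2 + j)))
(-20*9)*E(f) = (-20*9)*(2*6*(-4 + 6² + 2*6)/(2 + 6)) = -360*6*(-4 + 36 + 12)/8 = -360*6*44/8 = -180*66 = -11880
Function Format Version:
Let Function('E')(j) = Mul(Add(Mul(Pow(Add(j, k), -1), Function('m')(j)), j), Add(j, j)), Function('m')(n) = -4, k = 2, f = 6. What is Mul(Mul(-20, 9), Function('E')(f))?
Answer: -11880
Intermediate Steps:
Function('E')(j) = Mul(2, j, Add(j, Mul(-4, Pow(Add(2, j), -1)))) (Function('E')(j) = Mul(Add(Mul(Pow(Add(j, 2), -1), -4), j), Add(j, j)) = Mul(Add(Mul(Pow(Add(2, j), -1), -4), j), Mul(2, j)) = Mul(Add(Mul(-4, Pow(Add(2, j), -1)), j), Mul(2, j)) = Mul(Add(j, Mul(-4, Pow(Add(2, j), -1))), Mul(2, j)) = Mul(2, j, Add(j, Mul(-4, Pow(Add(2, j), -1)))))
Mul(Mul(-20, 9), Function('E')(f)) = Mul(Mul(-20, 9), Mul(2, 6, Pow(Add(2, 6), -1), Add(-4, Pow(6, 2), Mul(2, 6)))) = Mul(-180, Mul(2, 6, Pow(8, -1), Add(-4, 36, 12))) = Mul(-180, Mul(2, 6, Rational(1, 8), 44)) = Mul(-180, 66) = -11880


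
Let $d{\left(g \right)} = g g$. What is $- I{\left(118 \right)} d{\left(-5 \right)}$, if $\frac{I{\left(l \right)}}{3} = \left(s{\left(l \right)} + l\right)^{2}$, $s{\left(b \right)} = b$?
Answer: $-4177200$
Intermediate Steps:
$d{\left(g \right)} = g^{2}$
$I{\left(l \right)} = 12 l^{2}$ ($I{\left(l \right)} = 3 \left(l + l\right)^{2} = 3 \left(2 l\right)^{2} = 3 \cdot 4 l^{2} = 12 l^{2}$)
$- I{\left(118 \right)} d{\left(-5 \right)} = - 12 \cdot 118^{2} \left(-5\right)^{2} = - 12 \cdot 13924 \cdot 25 = - 167088 \cdot 25 = \left(-1\right) 4177200 = -4177200$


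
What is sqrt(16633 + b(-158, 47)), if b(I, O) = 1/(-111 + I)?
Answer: 2*sqrt(300895061)/269 ≈ 128.97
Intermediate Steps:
sqrt(16633 + b(-158, 47)) = sqrt(16633 + 1/(-111 - 158)) = sqrt(16633 + 1/(-269)) = sqrt(16633 - 1/269) = sqrt(4474276/269) = 2*sqrt(300895061)/269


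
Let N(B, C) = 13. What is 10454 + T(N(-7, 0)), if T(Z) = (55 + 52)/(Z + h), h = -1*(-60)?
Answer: 763249/73 ≈ 10455.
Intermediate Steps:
h = 60
T(Z) = 107/(60 + Z) (T(Z) = (55 + 52)/(Z + 60) = 107/(60 + Z))
10454 + T(N(-7, 0)) = 10454 + 107/(60 + 13) = 10454 + 107/73 = 763249/73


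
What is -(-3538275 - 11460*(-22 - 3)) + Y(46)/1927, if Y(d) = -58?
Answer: 6266170367/1927 ≈ 3.2518e+6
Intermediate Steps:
-(-3538275 - 11460*(-22 - 3)) + Y(46)/1927 = -(-3538275 - 11460*(-22 - 3)) - 58/1927 = -2865/(1/(-4*(-25) - 1235)) - 58*1/1927 = -2865/(1/(100 - 1235)) - 58/1927 = -2865/(1/(-1135)) - 58/1927 = -2865/(-1/1135) - 58/1927 = -2865*(-1135) - 58/1927 = 3251775 - 58/1927 = 6266170367/1927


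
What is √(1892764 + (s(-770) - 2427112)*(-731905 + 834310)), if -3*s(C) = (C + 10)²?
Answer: 2*I*√67065721899 ≈ 5.1794e+5*I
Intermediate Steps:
s(C) = -(10 + C)²/3 (s(C) = -(C + 10)²/3 = -(10 + C)²/3)
√(1892764 + (s(-770) - 2427112)*(-731905 + 834310)) = √(1892764 + (-(10 - 770)²/3 - 2427112)*(-731905 + 834310)) = √(1892764 + (-⅓*(-760)² - 2427112)*102405) = √(1892764 + (-⅓*577600 - 2427112)*102405) = √(1892764 + (-577600/3 - 2427112)*102405) = √(1892764 - 7858936/3*102405) = √(1892764 - 268264780360) = √(-268262887596) = 2*I*√67065721899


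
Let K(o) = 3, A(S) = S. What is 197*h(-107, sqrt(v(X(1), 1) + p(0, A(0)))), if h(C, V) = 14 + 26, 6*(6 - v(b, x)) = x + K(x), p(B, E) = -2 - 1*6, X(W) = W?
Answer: 7880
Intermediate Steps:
p(B, E) = -8 (p(B, E) = -2 - 6 = -8)
v(b, x) = 11/2 - x/6 (v(b, x) = 6 - (x + 3)/6 = 6 - (3 + x)/6 = 6 + (-1/2 - x/6) = 11/2 - x/6)
h(C, V) = 40
197*h(-107, sqrt(v(X(1), 1) + p(0, A(0)))) = 197*40 = 7880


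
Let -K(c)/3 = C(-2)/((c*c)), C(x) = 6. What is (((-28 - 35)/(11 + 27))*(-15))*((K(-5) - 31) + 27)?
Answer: -11151/95 ≈ -117.38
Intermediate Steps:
K(c) = -18/c**2 (K(c) = -18/(c*c) = -18/(c**2) = -18/c**2)
(((-28 - 35)/(11 + 27))*(-15))*((K(-5) - 31) + 27) = (((-28 - 35)/(11 + 27))*(-15))*((-18/(-5)**2 - 31) + 27) = (-63/38*(-15))*((-18*1/25 - 31) + 27) = (-63*1/38*(-15))*((-18/25 - 31) + 27) = (-63/38*(-15))*(-793/25 + 27) = (945/38)*(-118/25) = -11151/95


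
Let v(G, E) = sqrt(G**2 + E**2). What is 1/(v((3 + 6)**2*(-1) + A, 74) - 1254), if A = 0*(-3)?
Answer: -1254/1560479 - sqrt(12037)/1560479 ≈ -0.00087391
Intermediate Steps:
A = 0
v(G, E) = sqrt(E**2 + G**2)
1/(v((3 + 6)**2*(-1) + A, 74) - 1254) = 1/(sqrt(74**2 + ((3 + 6)**2*(-1) + 0)**2) - 1254) = 1/(sqrt(5476 + (9**2*(-1) + 0)**2) - 1254) = 1/(sqrt(5476 + (81*(-1) + 0)**2) - 1254) = 1/(sqrt(5476 + (-81 + 0)**2) - 1254) = 1/(sqrt(5476 + (-81)**2) - 1254) = 1/(sqrt(5476 + 6561) - 1254) = 1/(sqrt(12037) - 1254) = 1/(-1254 + sqrt(12037))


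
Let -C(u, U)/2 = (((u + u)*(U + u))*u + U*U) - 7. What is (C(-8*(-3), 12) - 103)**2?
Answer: 6942389041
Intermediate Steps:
C(u, U) = 14 - 2*U**2 - 4*u**2*(U + u) (C(u, U) = -2*((((u + u)*(U + u))*u + U*U) - 7) = -2*((((2*u)*(U + u))*u + U**2) - 7) = -2*(((2*u*(U + u))*u + U**2) - 7) = -2*((2*u**2*(U + u) + U**2) - 7) = -2*((U**2 + 2*u**2*(U + u)) - 7) = -2*(-7 + U**2 + 2*u**2*(U + u)) = 14 - 2*U**2 - 4*u**2*(U + u))
(C(-8*(-3), 12) - 103)**2 = ((14 - 4*(-8*(-3))**3 - 2*12**2 - 4*12*(-8*(-3))**2) - 103)**2 = ((14 - 4*24**3 - 2*144 - 4*12*24**2) - 103)**2 = ((14 - 4*13824 - 288 - 4*12*576) - 103)**2 = ((14 - 55296 - 288 - 27648) - 103)**2 = (-83218 - 103)**2 = (-83321)**2 = 6942389041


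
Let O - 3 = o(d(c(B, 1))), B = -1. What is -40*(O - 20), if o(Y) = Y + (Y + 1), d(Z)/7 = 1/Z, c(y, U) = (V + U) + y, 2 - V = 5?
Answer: 2480/3 ≈ 826.67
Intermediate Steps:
V = -3 (V = 2 - 1*5 = 2 - 5 = -3)
c(y, U) = -3 + U + y (c(y, U) = (-3 + U) + y = -3 + U + y)
d(Z) = 7/Z (d(Z) = 7*(1/Z) = 7/Z)
o(Y) = 1 + 2*Y (o(Y) = Y + (1 + Y) = 1 + 2*Y)
O = -⅔ (O = 3 + (1 + 2*(7/(-3 + 1 - 1))) = 3 + (1 + 2*(7/(-3))) = 3 + (1 + 2*(7*(-⅓))) = 3 + (1 + 2*(-7/3)) = 3 + (1 - 14/3) = 3 - 11/3 = -⅔ ≈ -0.66667)
-40*(O - 20) = -40*(-⅔ - 20) = -40*(-62/3) = 2480/3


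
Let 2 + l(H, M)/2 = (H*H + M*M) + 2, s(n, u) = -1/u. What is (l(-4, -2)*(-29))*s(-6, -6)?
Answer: -580/3 ≈ -193.33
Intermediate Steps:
l(H, M) = 2*H² + 2*M² (l(H, M) = -4 + 2*((H*H + M*M) + 2) = -4 + 2*((H² + M²) + 2) = -4 + 2*(2 + H² + M²) = -4 + (4 + 2*H² + 2*M²) = 2*H² + 2*M²)
(l(-4, -2)*(-29))*s(-6, -6) = ((2*(-4)² + 2*(-2)²)*(-29))*(-1/(-6)) = ((2*16 + 2*4)*(-29))*(-1*(-⅙)) = ((32 + 8)*(-29))*(⅙) = (40*(-29))*(⅙) = -1160*⅙ = -580/3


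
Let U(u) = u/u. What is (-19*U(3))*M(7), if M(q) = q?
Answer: -133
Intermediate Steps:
U(u) = 1
(-19*U(3))*M(7) = -19*1*7 = -19*7 = -133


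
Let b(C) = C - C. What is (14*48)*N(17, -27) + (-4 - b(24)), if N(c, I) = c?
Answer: 11420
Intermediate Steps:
b(C) = 0
(14*48)*N(17, -27) + (-4 - b(24)) = (14*48)*17 + (-4 - 1*0) = 672*17 + (-4 + 0) = 11424 - 4 = 11420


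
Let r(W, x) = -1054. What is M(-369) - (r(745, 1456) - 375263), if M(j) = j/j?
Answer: 376318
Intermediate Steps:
M(j) = 1
M(-369) - (r(745, 1456) - 375263) = 1 - (-1054 - 375263) = 1 - 1*(-376317) = 1 + 376317 = 376318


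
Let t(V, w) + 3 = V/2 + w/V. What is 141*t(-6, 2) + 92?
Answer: -801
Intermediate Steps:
t(V, w) = -3 + V/2 + w/V (t(V, w) = -3 + (V/2 + w/V) = -3 + V/2 + w/V)
141*t(-6, 2) + 92 = 141*(-3 + (1/2)*(-6) + 2/(-6)) + 92 = 141*(-3 - 3 + 2*(-1/6)) + 92 = 141*(-3 - 3 - 1/3) + 92 = 141*(-19/3) + 92 = -893 + 92 = -801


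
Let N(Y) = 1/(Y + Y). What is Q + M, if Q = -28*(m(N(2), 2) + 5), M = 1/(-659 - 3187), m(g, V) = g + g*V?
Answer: -619207/3846 ≈ -161.00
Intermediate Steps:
N(Y) = 1/(2*Y)
m(g, V) = g + V*g
M = -1/3846 (M = 1/(-3846) = -1/3846 ≈ -0.00026001)
Q = -161 (Q = -28*(((1/2)/2)*(1 + 2) + 5) = -28*(((1/2)*(1/2))*3 + 5) = -28*((1/4)*3 + 5) = -28*(3/4 + 5) = -28*23/4 = -161)
Q + M = -161 - 1/3846 = -619207/3846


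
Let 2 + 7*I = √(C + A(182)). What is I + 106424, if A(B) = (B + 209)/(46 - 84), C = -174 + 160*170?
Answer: 744966/7 + √39010686/266 ≈ 1.0645e+5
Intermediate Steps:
C = 27026 (C = -174 + 27200 = 27026)
A(B) = -11/2 - B/38 (A(B) = (209 + B)/(-38) = (209 + B)*(-1/38) = -11/2 - B/38)
I = -2/7 + √39010686/266 (I = -2/7 + √(27026 + (-11/2 - 1/38*182))/7 = -2/7 + √(27026 + (-11/2 - 91/19))/7 = -2/7 + √(27026 - 391/38)/7 = -2/7 + √(1026597/38)/7 = -2/7 + (√39010686/38)/7 = -2/7 + √39010686/266 ≈ 23.195)
I + 106424 = (-2/7 + √39010686/266) + 106424 = 744966/7 + √39010686/266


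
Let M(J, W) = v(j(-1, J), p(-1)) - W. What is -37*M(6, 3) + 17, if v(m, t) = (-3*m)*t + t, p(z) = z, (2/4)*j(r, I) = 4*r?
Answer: 1053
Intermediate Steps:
j(r, I) = 8*r (j(r, I) = 2*(4*r) = 8*r)
v(m, t) = t - 3*m*t (v(m, t) = -3*m*t + t = t - 3*m*t)
M(J, W) = -25 - W (M(J, W) = -(1 - 24*(-1)) - W = -(1 - 3*(-8)) - W = -(1 + 24) - W = -1*25 - W = -25 - W)
-37*M(6, 3) + 17 = -37*(-25 - 1*3) + 17 = -37*(-25 - 3) + 17 = -37*(-28) + 17 = 1036 + 17 = 1053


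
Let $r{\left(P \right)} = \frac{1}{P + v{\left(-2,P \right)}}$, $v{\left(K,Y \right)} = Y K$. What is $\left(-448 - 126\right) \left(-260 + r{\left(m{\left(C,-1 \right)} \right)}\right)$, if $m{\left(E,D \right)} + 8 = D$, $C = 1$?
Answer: $\frac{1342586}{9} \approx 1.4918 \cdot 10^{5}$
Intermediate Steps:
$v{\left(K,Y \right)} = K Y$
$m{\left(E,D \right)} = -8 + D$
$r{\left(P \right)} = - \frac{1}{P}$ ($r{\left(P \right)} = \frac{1}{P - 2 P} = \frac{1}{\left(-1\right) P} = - \frac{1}{P}$)
$\left(-448 - 126\right) \left(-260 + r{\left(m{\left(C,-1 \right)} \right)}\right) = \left(-448 - 126\right) \left(-260 - \frac{1}{-8 - 1}\right) = - 574 \left(-260 - \frac{1}{-9}\right) = - 574 \left(-260 - - \frac{1}{9}\right) = - 574 \left(-260 + \frac{1}{9}\right) = \left(-574\right) \left(- \frac{2339}{9}\right) = \frac{1342586}{9}$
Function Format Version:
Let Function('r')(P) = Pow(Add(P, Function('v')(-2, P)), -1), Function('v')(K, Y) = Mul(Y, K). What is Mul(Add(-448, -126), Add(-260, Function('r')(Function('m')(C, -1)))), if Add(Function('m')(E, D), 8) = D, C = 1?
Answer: Rational(1342586, 9) ≈ 1.4918e+5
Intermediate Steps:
Function('v')(K, Y) = Mul(K, Y)
Function('m')(E, D) = Add(-8, D)
Function('r')(P) = Mul(-1, Pow(P, -1)) (Function('r')(P) = Pow(Add(P, Mul(-2, P)), -1) = Pow(Mul(-1, P), -1) = Mul(-1, Pow(P, -1)))
Mul(Add(-448, -126), Add(-260, Function('r')(Function('m')(C, -1)))) = Mul(Add(-448, -126), Add(-260, Mul(-1, Pow(Add(-8, -1), -1)))) = Mul(-574, Add(-260, Mul(-1, Pow(-9, -1)))) = Mul(-574, Add(-260, Mul(-1, Rational(-1, 9)))) = Mul(-574, Add(-260, Rational(1, 9))) = Mul(-574, Rational(-2339, 9)) = Rational(1342586, 9)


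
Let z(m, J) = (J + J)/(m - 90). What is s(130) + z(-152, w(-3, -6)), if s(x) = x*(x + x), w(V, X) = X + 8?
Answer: 4089798/121 ≈ 33800.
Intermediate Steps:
w(V, X) = 8 + X
z(m, J) = 2*J/(-90 + m) (z(m, J) = (2*J)/(-90 + m) = 2*J/(-90 + m))
s(x) = 2*x² (s(x) = x*(2*x) = 2*x²)
s(130) + z(-152, w(-3, -6)) = 2*130² + 2*(8 - 6)/(-90 - 152) = 2*16900 + 2*2/(-242) = 33800 + 2*2*(-1/242) = 33800 - 2/121 = 4089798/121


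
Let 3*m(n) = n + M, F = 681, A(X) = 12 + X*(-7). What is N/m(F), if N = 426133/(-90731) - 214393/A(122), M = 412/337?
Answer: 19303313457267/17564013469318 ≈ 1.0990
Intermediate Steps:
A(X) = 12 - 7*X
M = 412/337 (M = 412*(1/337) = 412/337 ≈ 1.2226)
m(n) = 412/1011 + n/3 (m(n) = (n + 412/337)/3 = (412/337 + n)/3 = 412/1011 + n/3)
N = 19093287297/76395502 (N = 426133/(-90731) - 214393/(12 - 7*122) = 426133*(-1/90731) - 214393/(12 - 854) = -426133/90731 - 214393/(-842) = -426133/90731 - 214393*(-1/842) = -426133/90731 + 214393/842 = 19093287297/76395502 ≈ 249.93)
N/m(F) = 19093287297/(76395502*(412/1011 + (1/3)*681)) = 19093287297/(76395502*(412/1011 + 227)) = 19093287297/(76395502*(229909/1011)) = (19093287297/76395502)*(1011/229909) = 19303313457267/17564013469318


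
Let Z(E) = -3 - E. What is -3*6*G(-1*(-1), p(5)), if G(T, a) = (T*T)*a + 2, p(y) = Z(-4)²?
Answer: -54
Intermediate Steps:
p(y) = 1 (p(y) = (-3 - 1*(-4))² = (-3 + 4)² = 1² = 1)
G(T, a) = 2 + a*T² (G(T, a) = T²*a + 2 = a*T² + 2 = 2 + a*T²)
-3*6*G(-1*(-1), p(5)) = -3*6*(2 + 1*(-1*(-1))²) = -18*(2 + 1*1²) = -18*(2 + 1*1) = -18*(2 + 1) = -18*3 = -1*54 = -54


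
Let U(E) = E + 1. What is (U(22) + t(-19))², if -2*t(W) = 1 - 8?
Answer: 2809/4 ≈ 702.25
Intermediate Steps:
U(E) = 1 + E
t(W) = 7/2 (t(W) = -(1 - 8)/2 = -½*(-7) = 7/2)
(U(22) + t(-19))² = ((1 + 22) + 7/2)² = (23 + 7/2)² = (53/2)² = 2809/4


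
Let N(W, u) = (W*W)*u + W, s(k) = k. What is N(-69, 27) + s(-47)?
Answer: 128431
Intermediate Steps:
N(W, u) = W + u*W**2 (N(W, u) = W**2*u + W = u*W**2 + W = W + u*W**2)
N(-69, 27) + s(-47) = -69*(1 - 69*27) - 47 = -69*(1 - 1863) - 47 = -69*(-1862) - 47 = 128478 - 47 = 128431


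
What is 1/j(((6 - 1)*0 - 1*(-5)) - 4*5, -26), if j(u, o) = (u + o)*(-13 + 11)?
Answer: 1/82 ≈ 0.012195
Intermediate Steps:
j(u, o) = -2*o - 2*u (j(u, o) = (o + u)*(-2) = -2*o - 2*u)
1/j(((6 - 1)*0 - 1*(-5)) - 4*5, -26) = 1/(-2*(-26) - 2*(((6 - 1)*0 - 1*(-5)) - 4*5)) = 1/(52 - 2*((5*0 + 5) - 20)) = 1/(52 - 2*((0 + 5) - 20)) = 1/(52 - 2*(5 - 20)) = 1/(52 - 2*(-15)) = 1/(52 + 30) = 1/82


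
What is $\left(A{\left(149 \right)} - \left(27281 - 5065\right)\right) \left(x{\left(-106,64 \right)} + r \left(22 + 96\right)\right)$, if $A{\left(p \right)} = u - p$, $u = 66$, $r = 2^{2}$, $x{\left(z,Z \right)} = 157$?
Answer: $-14026071$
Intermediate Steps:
$r = 4$
$A{\left(p \right)} = 66 - p$
$\left(A{\left(149 \right)} - \left(27281 - 5065\right)\right) \left(x{\left(-106,64 \right)} + r \left(22 + 96\right)\right) = \left(\left(66 - 149\right) - \left(27281 - 5065\right)\right) \left(157 + 4 \left(22 + 96\right)\right) = \left(\left(66 - 149\right) - 22216\right) \left(157 + 4 \cdot 118\right) = \left(-83 - 22216\right) \left(157 + 472\right) = \left(-83 + \left(-24040 + 1824\right)\right) 629 = \left(-83 - 22216\right) 629 = \left(-22299\right) 629 = -14026071$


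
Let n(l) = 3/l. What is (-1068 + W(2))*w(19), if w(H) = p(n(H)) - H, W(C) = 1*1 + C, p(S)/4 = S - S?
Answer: 20235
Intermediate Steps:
p(S) = 0 (p(S) = 4*(S - S) = 4*0 = 0)
W(C) = 1 + C
w(H) = -H (w(H) = 0 - H = -H)
(-1068 + W(2))*w(19) = (-1068 + (1 + 2))*(-1*19) = (-1068 + 3)*(-19) = -1065*(-19) = 20235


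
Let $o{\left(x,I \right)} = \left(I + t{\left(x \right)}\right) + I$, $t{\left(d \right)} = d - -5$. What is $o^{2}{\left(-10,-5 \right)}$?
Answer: $225$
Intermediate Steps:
$t{\left(d \right)} = 5 + d$ ($t{\left(d \right)} = d + 5 = 5 + d$)
$o{\left(x,I \right)} = 5 + x + 2 I$ ($o{\left(x,I \right)} = \left(I + \left(5 + x\right)\right) + I = \left(5 + I + x\right) + I = 5 + x + 2 I$)
$o^{2}{\left(-10,-5 \right)} = \left(5 - 10 + 2 \left(-5\right)\right)^{2} = \left(5 - 10 - 10\right)^{2} = \left(-15\right)^{2} = 225$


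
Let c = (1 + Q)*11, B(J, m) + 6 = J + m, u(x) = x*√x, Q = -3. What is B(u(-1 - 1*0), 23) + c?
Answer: -5 - I ≈ -5.0 - 1.0*I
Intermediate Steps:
u(x) = x^(3/2)
B(J, m) = -6 + J + m (B(J, m) = -6 + (J + m) = -6 + J + m)
c = -22 (c = (1 - 3)*11 = -2*11 = -22)
B(u(-1 - 1*0), 23) + c = (-6 + (-1 - 1*0)^(3/2) + 23) - 22 = (-6 + (-1 + 0)^(3/2) + 23) - 22 = (-6 + (-1)^(3/2) + 23) - 22 = (-6 - I + 23) - 22 = (17 - I) - 22 = -5 - I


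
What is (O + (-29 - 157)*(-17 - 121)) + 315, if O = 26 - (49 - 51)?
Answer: 26011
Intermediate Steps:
O = 28 (O = 26 - 1*(-2) = 26 + 2 = 28)
(O + (-29 - 157)*(-17 - 121)) + 315 = (28 + (-29 - 157)*(-17 - 121)) + 315 = (28 - 186*(-138)) + 315 = (28 + 25668) + 315 = 25696 + 315 = 26011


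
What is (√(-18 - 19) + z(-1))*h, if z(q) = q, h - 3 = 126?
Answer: -129 + 129*I*√37 ≈ -129.0 + 784.68*I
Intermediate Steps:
h = 129 (h = 3 + 126 = 129)
(√(-18 - 19) + z(-1))*h = (√(-18 - 19) - 1)*129 = (√(-37) - 1)*129 = (I*√37 - 1)*129 = (-1 + I*√37)*129 = -129 + 129*I*√37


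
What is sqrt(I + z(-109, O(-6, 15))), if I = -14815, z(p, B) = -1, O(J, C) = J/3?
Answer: 4*I*sqrt(926) ≈ 121.72*I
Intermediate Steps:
O(J, C) = J/3 (O(J, C) = J*(1/3) = J/3)
sqrt(I + z(-109, O(-6, 15))) = sqrt(-14815 - 1) = sqrt(-14816) = 4*I*sqrt(926)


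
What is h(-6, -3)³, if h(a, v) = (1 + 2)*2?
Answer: 216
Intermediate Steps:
h(a, v) = 6 (h(a, v) = 3*2 = 6)
h(-6, -3)³ = 6³ = 216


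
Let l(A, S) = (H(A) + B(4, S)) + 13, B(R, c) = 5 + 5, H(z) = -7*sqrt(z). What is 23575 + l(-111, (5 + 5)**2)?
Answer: 23598 - 7*I*sqrt(111) ≈ 23598.0 - 73.75*I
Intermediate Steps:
B(R, c) = 10
l(A, S) = 23 - 7*sqrt(A) (l(A, S) = (-7*sqrt(A) + 10) + 13 = (10 - 7*sqrt(A)) + 13 = 23 - 7*sqrt(A))
23575 + l(-111, (5 + 5)**2) = 23575 + (23 - 7*I*sqrt(111)) = 23598 - 7*I*sqrt(111)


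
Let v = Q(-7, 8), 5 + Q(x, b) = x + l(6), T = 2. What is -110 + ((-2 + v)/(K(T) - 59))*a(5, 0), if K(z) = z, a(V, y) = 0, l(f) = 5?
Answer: -110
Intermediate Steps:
Q(x, b) = x (Q(x, b) = -5 + (x + 5) = -5 + (5 + x) = x)
v = -7
-110 + ((-2 + v)/(K(T) - 59))*a(5, 0) = -110 + ((-2 - 7)/(2 - 59))*0 = -110 - 9/(-57)*0 = -110 - 9*(-1/57)*0 = -110 + (3/19)*0 = -110 + 0 = -110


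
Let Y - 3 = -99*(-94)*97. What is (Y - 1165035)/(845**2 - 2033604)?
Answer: 262350/1319579 ≈ 0.19881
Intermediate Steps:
Y = 902685 (Y = 3 - 99*(-94)*97 = 3 + 9306*97 = 3 + 902682 = 902685)
(Y - 1165035)/(845**2 - 2033604) = (902685 - 1165035)/(845**2 - 2033604) = -262350/(714025 - 2033604) = -262350/(-1319579) = -262350*(-1/1319579) = 262350/1319579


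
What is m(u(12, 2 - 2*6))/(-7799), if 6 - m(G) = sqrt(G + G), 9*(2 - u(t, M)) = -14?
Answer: -10/23397 ≈ -0.00042741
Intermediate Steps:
u(t, M) = 32/9 (u(t, M) = 2 - 1/9*(-14) = 2 + 14/9 = 32/9)
m(G) = 6 - sqrt(2)*sqrt(G) (m(G) = 6 - sqrt(G + G) = 6 - sqrt(2*G) = 6 - sqrt(2)*sqrt(G))
m(u(12, 2 - 2*6))/(-7799) = (6 - sqrt(2)*sqrt(32/9))/(-7799) = (6 - sqrt(2)*4*sqrt(2)/3)*(-1/7799) = (6 - 8/3)*(-1/7799) = (10/3)*(-1/7799) = -10/23397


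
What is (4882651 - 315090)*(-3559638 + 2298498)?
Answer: -5760333879540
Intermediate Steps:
(4882651 - 315090)*(-3559638 + 2298498) = 4567561*(-1261140) = -5760333879540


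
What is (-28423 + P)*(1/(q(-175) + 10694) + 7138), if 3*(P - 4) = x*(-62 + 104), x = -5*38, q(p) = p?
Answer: -2333554998217/10519 ≈ -2.2184e+8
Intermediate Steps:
x = -190
P = -2656 (P = 4 + (-190*(-62 + 104))/3 = 4 + (-190*42)/3 = 4 + (1/3)*(-7980) = 4 - 2660 = -2656)
(-28423 + P)*(1/(q(-175) + 10694) + 7138) = (-28423 - 2656)*(1/(-175 + 10694) + 7138) = -31079*(1/10519 + 7138) = -31079*75084623/10519 = -2333554998217/10519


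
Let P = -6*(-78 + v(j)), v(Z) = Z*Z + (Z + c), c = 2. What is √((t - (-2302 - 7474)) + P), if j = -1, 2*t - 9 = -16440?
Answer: √8066/2 ≈ 44.905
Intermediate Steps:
t = -16431/2 (t = 9/2 + (½)*(-16440) = 9/2 - 8220 = -16431/2 ≈ -8215.5)
v(Z) = 2 + Z + Z² (v(Z) = Z*Z + (Z + 2) = Z² + (2 + Z) = 2 + Z + Z²)
P = 456 (P = -6*(-78 + (2 - 1 + (-1)²)) = -6*(-78 + (2 - 1 + 1)) = -6*(-78 + 2) = -6*(-76) = 456)
√((t - (-2302 - 7474)) + P) = √((-16431/2 - (-2302 - 7474)) + 456) = √((-16431/2 - 1*(-9776)) + 456) = √((-16431/2 + 9776) + 456) = √(3121/2 + 456) = √(4033/2) = √8066/2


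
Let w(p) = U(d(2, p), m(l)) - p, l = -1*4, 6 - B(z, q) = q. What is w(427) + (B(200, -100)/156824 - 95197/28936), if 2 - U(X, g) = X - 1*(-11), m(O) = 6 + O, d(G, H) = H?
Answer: -491387331493/567232408 ≈ -866.29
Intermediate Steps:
B(z, q) = 6 - q
l = -4
U(X, g) = -9 - X (U(X, g) = 2 - (X - 1*(-11)) = 2 - (X + 11) = 2 - (11 + X) = 2 + (-11 - X) = -9 - X)
w(p) = -9 - 2*p (w(p) = (-9 - p) - p = -9 - 2*p)
w(427) + (B(200, -100)/156824 - 95197/28936) = (-9 - 2*427) + ((6 - 1*(-100))/156824 - 95197/28936) = (-9 - 854) + ((6 + 100)*(1/156824) - 95197*1/28936) = -863 + (106*(1/156824) - 95197/28936) = -863 + (53/78412 - 95197/28936) = -863 - 1865763389/567232408 = -491387331493/567232408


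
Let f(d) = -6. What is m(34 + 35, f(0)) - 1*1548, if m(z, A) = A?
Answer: -1554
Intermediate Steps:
m(34 + 35, f(0)) - 1*1548 = -6 - 1*1548 = -6 - 1548 = -1554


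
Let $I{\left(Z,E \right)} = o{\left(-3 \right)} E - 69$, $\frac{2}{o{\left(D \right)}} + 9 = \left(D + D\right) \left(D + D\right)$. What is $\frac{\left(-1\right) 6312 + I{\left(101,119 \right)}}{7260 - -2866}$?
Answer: $- \frac{172049}{273402} \approx -0.62929$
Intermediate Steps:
$o{\left(D \right)} = \frac{2}{-9 + 4 D^{2}}$ ($o{\left(D \right)} = \frac{2}{-9 + \left(D + D\right) \left(D + D\right)} = \frac{2}{-9 + 2 D 2 D} = \frac{2}{-9 + 4 D^{2}}$)
$I{\left(Z,E \right)} = -69 + \frac{2 E}{27}$ ($I{\left(Z,E \right)} = \frac{2}{-9 + 4 \left(-3\right)^{2}} E - 69 = \frac{2}{-9 + 4 \cdot 9} E - 69 = \frac{2}{-9 + 36} E - 69 = \frac{2}{27} E - 69 = 2 \cdot \frac{1}{27} E - 69 = \frac{2 E}{27} - 69 = -69 + \frac{2 E}{27}$)
$\frac{\left(-1\right) 6312 + I{\left(101,119 \right)}}{7260 - -2866} = \frac{\left(-1\right) 6312 + \left(-69 + \frac{2}{27} \cdot 119\right)}{7260 - -2866} = \frac{-6312 + \left(-69 + \frac{238}{27}\right)}{7260 + \left(-104 + 2970\right)} = \frac{-6312 - \frac{1625}{27}}{7260 + 2866} = - \frac{172049}{27 \cdot 10126} = \left(- \frac{172049}{27}\right) \frac{1}{10126} = - \frac{172049}{273402}$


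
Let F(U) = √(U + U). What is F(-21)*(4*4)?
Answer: 16*I*√42 ≈ 103.69*I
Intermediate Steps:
F(U) = √2*√U (F(U) = √(2*U) = √2*√U)
F(-21)*(4*4) = (√2*√(-21))*(4*4) = (√2*(I*√21))*16 = (I*√42)*16 = 16*I*√42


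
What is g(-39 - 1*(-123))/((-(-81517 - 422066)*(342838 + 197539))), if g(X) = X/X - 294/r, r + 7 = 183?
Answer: -59/23946971029608 ≈ -2.4638e-12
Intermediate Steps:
r = 176 (r = -7 + 183 = 176)
g(X) = -59/88 (g(X) = X/X - 294/176 = 1 - 294*1/176 = 1 - 147/88 = -59/88)
g(-39 - 1*(-123))/((-(-81517 - 422066)*(342838 + 197539))) = -59*(-1/((-81517 - 422066)*(342838 + 197539)))/88 = -59/(88*((-(-503583)*540377))) = -59/(88*((-1*(-272124670791)))) = -59/88/272124670791 = -59/88*1/272124670791 = -59/23946971029608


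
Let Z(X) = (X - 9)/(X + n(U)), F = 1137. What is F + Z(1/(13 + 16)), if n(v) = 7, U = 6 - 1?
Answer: 57922/51 ≈ 1135.7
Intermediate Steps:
U = 5
Z(X) = (-9 + X)/(7 + X) (Z(X) = (X - 9)/(X + 7) = (-9 + X)/(7 + X))
F + Z(1/(13 + 16)) = 1137 + (-9 + 1/(13 + 16))/(7 + 1/(13 + 16)) = 1137 + (-9 + 1/29)/(7 + 1/29) = 1137 - 260/29/(204/29) = 1137 + (29/204)*(-260/29) = 1137 - 65/51 = 57922/51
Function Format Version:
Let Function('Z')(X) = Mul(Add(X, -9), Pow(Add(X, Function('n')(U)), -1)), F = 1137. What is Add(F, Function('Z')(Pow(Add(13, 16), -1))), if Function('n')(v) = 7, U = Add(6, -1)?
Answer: Rational(57922, 51) ≈ 1135.7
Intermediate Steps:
U = 5
Function('Z')(X) = Mul(Pow(Add(7, X), -1), Add(-9, X)) (Function('Z')(X) = Mul(Add(X, -9), Pow(Add(X, 7), -1)) = Mul(Add(-9, X), Pow(Add(7, X), -1)) = Mul(Pow(Add(7, X), -1), Add(-9, X)))
Add(F, Function('Z')(Pow(Add(13, 16), -1))) = Add(1137, Mul(Pow(Add(7, Pow(Add(13, 16), -1)), -1), Add(-9, Pow(Add(13, 16), -1)))) = Add(1137, Mul(Pow(Add(7, Pow(29, -1)), -1), Add(-9, Pow(29, -1)))) = Add(1137, Mul(Pow(Add(7, Rational(1, 29)), -1), Add(-9, Rational(1, 29)))) = Add(1137, Mul(Pow(Rational(204, 29), -1), Rational(-260, 29))) = Add(1137, Mul(Rational(29, 204), Rational(-260, 29))) = Add(1137, Rational(-65, 51)) = Rational(57922, 51)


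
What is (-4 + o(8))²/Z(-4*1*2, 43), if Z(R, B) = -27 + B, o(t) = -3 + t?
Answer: 1/16 ≈ 0.062500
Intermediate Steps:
(-4 + o(8))²/Z(-4*1*2, 43) = (-4 + (-3 + 8))²/(-27 + 43) = (-4 + 5)²/16 = 1²*(1/16) = 1*(1/16) = 1/16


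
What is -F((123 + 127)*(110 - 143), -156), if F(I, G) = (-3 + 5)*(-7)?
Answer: 14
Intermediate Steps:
F(I, G) = -14 (F(I, G) = 2*(-7) = -14)
-F((123 + 127)*(110 - 143), -156) = -1*(-14) = 14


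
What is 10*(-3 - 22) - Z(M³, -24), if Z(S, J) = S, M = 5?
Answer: -375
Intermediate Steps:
10*(-3 - 22) - Z(M³, -24) = 10*(-3 - 22) - 1*5³ = 10*(-25) - 1*125 = -250 - 125 = -375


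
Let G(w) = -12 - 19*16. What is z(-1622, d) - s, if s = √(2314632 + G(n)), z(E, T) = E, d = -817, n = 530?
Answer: -1622 - 2*√578579 ≈ -3143.3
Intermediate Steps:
G(w) = -316 (G(w) = -12 - 304 = -316)
s = 2*√578579 (s = √(2314632 - 316) = √2314316 = 2*√578579 ≈ 1521.3)
z(-1622, d) - s = -1622 - 2*√578579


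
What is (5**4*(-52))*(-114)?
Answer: 3705000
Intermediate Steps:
(5**4*(-52))*(-114) = (625*(-52))*(-114) = -32500*(-114) = 3705000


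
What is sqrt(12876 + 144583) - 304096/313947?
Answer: -304096/313947 + sqrt(157459) ≈ 395.84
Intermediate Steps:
sqrt(12876 + 144583) - 304096/313947 = sqrt(157459) - 304096*1/313947 = sqrt(157459) - 304096/313947 = -304096/313947 + sqrt(157459)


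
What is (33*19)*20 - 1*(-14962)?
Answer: 27502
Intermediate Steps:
(33*19)*20 - 1*(-14962) = 627*20 + 14962 = 12540 + 14962 = 27502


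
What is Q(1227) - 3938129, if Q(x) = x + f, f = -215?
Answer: -3937117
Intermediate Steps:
Q(x) = -215 + x (Q(x) = x - 215 = -215 + x)
Q(1227) - 3938129 = (-215 + 1227) - 3938129 = 1012 - 3938129 = -3937117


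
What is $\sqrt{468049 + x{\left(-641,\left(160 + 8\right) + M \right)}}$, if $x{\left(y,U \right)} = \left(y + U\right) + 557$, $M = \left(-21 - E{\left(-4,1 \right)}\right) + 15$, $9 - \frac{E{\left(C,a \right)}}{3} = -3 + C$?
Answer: $\sqrt{468079} \approx 684.16$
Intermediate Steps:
$E{\left(C,a \right)} = 36 - 3 C$ ($E{\left(C,a \right)} = 27 - 3 \left(-3 + C\right) = 27 - \left(-9 + 3 C\right) = 36 - 3 C$)
$M = -54$ ($M = \left(-21 - \left(36 - -12\right)\right) + 15 = \left(-21 - \left(36 + 12\right)\right) + 15 = \left(-21 - 48\right) + 15 = -69 + 15 = -54$)
$x{\left(y,U \right)} = 557 + U + y$ ($x{\left(y,U \right)} = \left(U + y\right) + 557 = 557 + U + y$)
$\sqrt{468049 + x{\left(-641,\left(160 + 8\right) + M \right)}} = \sqrt{468049 + \left(557 + \left(\left(160 + 8\right) - 54\right) - 641\right)} = \sqrt{468049 + \left(557 + \left(168 - 54\right) - 641\right)} = \sqrt{468049 + \left(557 + 114 - 641\right)} = \sqrt{468049 + 30} = \sqrt{468079}$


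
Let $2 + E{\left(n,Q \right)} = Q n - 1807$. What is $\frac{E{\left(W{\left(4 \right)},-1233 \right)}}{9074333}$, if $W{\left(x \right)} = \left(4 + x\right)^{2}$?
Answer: $- \frac{80721}{9074333} \approx -0.0088955$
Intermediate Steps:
$E{\left(n,Q \right)} = -1809 + Q n$ ($E{\left(n,Q \right)} = -2 + \left(Q n - 1807\right) = -2 + \left(-1807 + Q n\right) = -1809 + Q n$)
$\frac{E{\left(W{\left(4 \right)},-1233 \right)}}{9074333} = \frac{-1809 - 1233 \left(4 + 4\right)^{2}}{9074333} = \left(-1809 - 1233 \cdot 8^{2}\right) \frac{1}{9074333} = \left(-1809 - 78912\right) \frac{1}{9074333} = \left(-80721\right) \frac{1}{9074333} = - \frac{80721}{9074333}$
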